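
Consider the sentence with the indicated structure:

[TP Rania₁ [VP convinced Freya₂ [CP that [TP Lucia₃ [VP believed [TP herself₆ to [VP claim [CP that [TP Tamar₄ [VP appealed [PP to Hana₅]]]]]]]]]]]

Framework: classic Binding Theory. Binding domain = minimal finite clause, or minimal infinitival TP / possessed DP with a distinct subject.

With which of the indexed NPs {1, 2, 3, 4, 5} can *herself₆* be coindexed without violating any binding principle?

{3}

*herself* is an anaphor, so Principle A applies: it must be bound in its binding domain.
Binding domain of *herself₆*: the embedded TP, whose subject is Lucia₃.
*Rania₁* c-commands the anaphor but is outside its binding domain → cannot satisfy Principle A.
*Freya₂* c-commands the anaphor but is outside its binding domain → cannot satisfy Principle A.
*Lucia₃* c-commands the anaphor within its binding domain → licit binder.
*Tamar₄* does not c-command the anaphor → cannot bind it.
*Hana₅* does not c-command the anaphor → cannot bind it.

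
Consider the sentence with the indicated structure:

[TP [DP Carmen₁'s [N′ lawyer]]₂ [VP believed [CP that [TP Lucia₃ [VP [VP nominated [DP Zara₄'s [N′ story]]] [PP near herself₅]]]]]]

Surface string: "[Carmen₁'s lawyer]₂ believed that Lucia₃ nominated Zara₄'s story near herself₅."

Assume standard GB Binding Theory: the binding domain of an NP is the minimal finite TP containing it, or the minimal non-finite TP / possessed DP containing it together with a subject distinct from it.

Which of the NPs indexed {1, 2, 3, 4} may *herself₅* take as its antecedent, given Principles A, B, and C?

{3}

*herself* is an anaphor, so Principle A applies: it must be bound in its binding domain.
Binding domain of *herself₅*: the embedded TP, whose subject is Lucia₃.
*Carmen₁* does not c-command the anaphor → cannot bind it.
*[Carmen₁'s lawyer]₂* c-commands the anaphor but is outside its binding domain → cannot satisfy Principle A.
*Lucia₃* c-commands the anaphor within its binding domain → licit binder.
*Zara₄* does not c-command the anaphor → cannot bind it.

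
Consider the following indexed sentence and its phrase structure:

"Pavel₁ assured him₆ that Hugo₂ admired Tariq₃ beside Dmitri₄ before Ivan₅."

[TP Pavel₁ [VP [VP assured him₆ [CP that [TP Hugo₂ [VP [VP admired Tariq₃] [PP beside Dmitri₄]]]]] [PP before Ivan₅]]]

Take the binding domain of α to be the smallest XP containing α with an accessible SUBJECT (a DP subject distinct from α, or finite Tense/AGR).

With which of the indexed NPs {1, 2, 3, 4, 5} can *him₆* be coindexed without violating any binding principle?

{5}

*him* is a pronoun, so Principle B applies: it must be free in its binding domain.
Binding domain of *him₆*: the matrix TP, whose subject is Pavel₁.
*Pavel₁* c-commands the pronoun within its binding domain → coindexation would violate Principle B.
*Hugo₂*: the pronoun c-commands this R-expression → coindexation would violate Principle C on *Hugo₂*.
*Tariq₃*: the pronoun c-commands this R-expression → coindexation would violate Principle C on *Tariq₃*.
*Dmitri₄*: the pronoun c-commands this R-expression → coindexation would violate Principle C on *Dmitri₄*.
*Ivan₅* and the pronoun do not c-command one another → neither Principle B nor Principle C is at stake; coindexation permitted.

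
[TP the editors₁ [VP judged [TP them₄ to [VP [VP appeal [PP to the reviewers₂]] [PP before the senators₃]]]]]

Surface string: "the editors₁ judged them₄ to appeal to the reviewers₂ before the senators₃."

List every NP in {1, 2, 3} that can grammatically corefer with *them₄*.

*them* is a pronoun, so Principle B applies: it must be free in its binding domain.
Binding domain of *them₄*: the matrix TP, whose subject is the editors₁.
*the editors₁* c-commands the pronoun within its binding domain → coindexation would violate Principle B.
*the reviewers₂*: the pronoun c-commands this R-expression → coindexation would violate Principle C on *the reviewers₂*.
*the senators₃*: the pronoun c-commands this R-expression → coindexation would violate Principle C on *the senators₃*.

none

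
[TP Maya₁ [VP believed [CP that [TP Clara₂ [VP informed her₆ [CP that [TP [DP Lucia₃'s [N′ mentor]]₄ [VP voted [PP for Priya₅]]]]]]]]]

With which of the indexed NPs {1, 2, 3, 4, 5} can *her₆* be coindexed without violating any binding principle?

*her* is a pronoun, so Principle B applies: it must be free in its binding domain.
Binding domain of *her₆*: the embedded TP, whose subject is Clara₂.
*Maya₁* c-commands the pronoun but from outside its binding domain, and is not c-commanded by it → coindexation permitted.
*Clara₂* c-commands the pronoun within its binding domain → coindexation would violate Principle B.
*Lucia₃*: the pronoun c-commands this R-expression → coindexation would violate Principle C on *Lucia₃*.
*[Lucia₃'s mentor]₄*: the pronoun c-commands this R-expression → coindexation would violate Principle C on *[Lucia₃'s mentor]₄*.
*Priya₅*: the pronoun c-commands this R-expression → coindexation would violate Principle C on *Priya₅*.

{1}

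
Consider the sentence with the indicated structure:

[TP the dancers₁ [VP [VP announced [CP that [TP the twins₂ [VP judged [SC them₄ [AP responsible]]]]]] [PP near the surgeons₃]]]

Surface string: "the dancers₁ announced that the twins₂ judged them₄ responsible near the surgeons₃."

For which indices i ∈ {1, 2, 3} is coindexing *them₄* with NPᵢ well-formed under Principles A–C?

{1, 3}

*them* is a pronoun, so Principle B applies: it must be free in its binding domain.
Binding domain of *them₄*: the embedded TP, whose subject is the twins₂.
*the dancers₁* c-commands the pronoun but from outside its binding domain, and is not c-commanded by it → coindexation permitted.
*the twins₂* c-commands the pronoun within its binding domain → coindexation would violate Principle B.
*the surgeons₃* and the pronoun do not c-command one another → neither Principle B nor Principle C is at stake; coindexation permitted.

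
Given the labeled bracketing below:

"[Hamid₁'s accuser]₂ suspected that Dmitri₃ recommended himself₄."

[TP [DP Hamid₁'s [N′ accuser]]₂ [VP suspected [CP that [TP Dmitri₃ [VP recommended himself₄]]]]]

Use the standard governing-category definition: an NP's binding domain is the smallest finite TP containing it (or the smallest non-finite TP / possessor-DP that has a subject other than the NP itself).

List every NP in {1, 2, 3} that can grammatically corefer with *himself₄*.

*himself* is an anaphor, so Principle A applies: it must be bound in its binding domain.
Binding domain of *himself₄*: the embedded TP, whose subject is Dmitri₃.
*Hamid₁* does not c-command the anaphor → cannot bind it.
*[Hamid₁'s accuser]₂* c-commands the anaphor but is outside its binding domain → cannot satisfy Principle A.
*Dmitri₃* c-commands the anaphor within its binding domain → licit binder.

{3}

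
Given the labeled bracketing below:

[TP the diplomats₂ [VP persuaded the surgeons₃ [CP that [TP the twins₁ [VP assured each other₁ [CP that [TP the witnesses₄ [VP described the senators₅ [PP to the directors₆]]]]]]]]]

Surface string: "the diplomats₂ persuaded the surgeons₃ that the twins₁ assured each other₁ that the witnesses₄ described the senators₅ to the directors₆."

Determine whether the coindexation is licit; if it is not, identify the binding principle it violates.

The two coindexed NPs are *the twins₁* and *each other₁*.
*each other₁* is an anaphor; its binding domain is the embedded TP, whose subject is the twins₁. *the twins₁* c-commands it within that domain and shares its index, so Principle A is satisfied.
*the twins₁* is an R-expression; *each other₁* does not c-command it, and no other NP shares its index, so Principle C is satisfied.
All principles are respected.

grammatical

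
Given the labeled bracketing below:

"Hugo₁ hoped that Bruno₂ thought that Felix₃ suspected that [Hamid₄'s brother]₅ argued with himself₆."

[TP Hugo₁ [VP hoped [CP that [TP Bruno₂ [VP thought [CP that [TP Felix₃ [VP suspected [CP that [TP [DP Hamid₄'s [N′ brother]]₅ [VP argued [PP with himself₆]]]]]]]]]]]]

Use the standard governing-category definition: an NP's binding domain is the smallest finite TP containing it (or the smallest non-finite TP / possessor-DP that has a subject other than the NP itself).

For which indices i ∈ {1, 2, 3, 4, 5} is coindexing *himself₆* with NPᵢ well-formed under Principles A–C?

{5}

*himself* is an anaphor, so Principle A applies: it must be bound in its binding domain.
Binding domain of *himself₆*: the embedded TP, whose subject is [Hamid₄'s brother]₅.
*Hugo₁* c-commands the anaphor but is outside its binding domain → cannot satisfy Principle A.
*Bruno₂* c-commands the anaphor but is outside its binding domain → cannot satisfy Principle A.
*Felix₃* c-commands the anaphor but is outside its binding domain → cannot satisfy Principle A.
*Hamid₄* does not c-command the anaphor → cannot bind it.
*[Hamid₄'s brother]₅* c-commands the anaphor within its binding domain → licit binder.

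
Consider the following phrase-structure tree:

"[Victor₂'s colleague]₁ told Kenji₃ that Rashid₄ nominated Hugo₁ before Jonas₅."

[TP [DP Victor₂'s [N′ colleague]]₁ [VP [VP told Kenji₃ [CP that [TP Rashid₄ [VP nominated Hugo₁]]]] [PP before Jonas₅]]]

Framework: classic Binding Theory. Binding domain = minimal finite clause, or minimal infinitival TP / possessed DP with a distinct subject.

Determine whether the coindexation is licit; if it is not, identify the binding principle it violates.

The two coindexed NPs are *[Victor₂'s colleague]₁* and *Hugo₁*.
*Hugo₁* is an R-expression. Principle C requires it to be free everywhere.
*[Victor₂'s colleague]₁* c-commands it and carries the same index.
The R-expression is bound → Principle C violation.

Principle C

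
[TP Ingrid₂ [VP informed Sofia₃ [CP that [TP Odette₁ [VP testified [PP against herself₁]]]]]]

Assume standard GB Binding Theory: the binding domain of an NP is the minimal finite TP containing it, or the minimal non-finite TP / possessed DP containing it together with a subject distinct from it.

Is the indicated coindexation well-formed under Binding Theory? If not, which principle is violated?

The two coindexed NPs are *Odette₁* and *herself₁*.
*herself₁* is an anaphor; its binding domain is the embedded TP, whose subject is Odette₁. *Odette₁* c-commands it within that domain and shares its index, so Principle A is satisfied.
*Odette₁* is an R-expression; *herself₁* does not c-command it, and no other NP shares its index, so Principle C is satisfied.
All principles are respected.

grammatical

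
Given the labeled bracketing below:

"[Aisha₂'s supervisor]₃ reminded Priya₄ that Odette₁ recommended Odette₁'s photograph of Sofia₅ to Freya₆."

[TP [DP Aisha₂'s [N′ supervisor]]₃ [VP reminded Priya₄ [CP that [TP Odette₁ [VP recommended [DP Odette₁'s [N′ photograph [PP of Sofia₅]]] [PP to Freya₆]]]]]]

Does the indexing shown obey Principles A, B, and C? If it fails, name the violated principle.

The two coindexed NPs are *Odette₁* (the higher occurrence) and *Odette₁* (the lower occurrence).
*Odette₁* (the lower occurrence) is an R-expression. Principle C requires it to be free everywhere.
*Odette₁* (the higher occurrence) c-commands it and carries the same index.
The R-expression is bound → Principle C violation.

Principle C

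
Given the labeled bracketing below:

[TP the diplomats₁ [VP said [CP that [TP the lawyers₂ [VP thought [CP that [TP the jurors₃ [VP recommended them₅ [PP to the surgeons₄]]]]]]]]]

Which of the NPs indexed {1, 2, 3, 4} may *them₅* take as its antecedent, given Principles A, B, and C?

{1, 2}

*them* is a pronoun, so Principle B applies: it must be free in its binding domain.
Binding domain of *them₅*: the embedded TP, whose subject is the jurors₃.
*the diplomats₁* c-commands the pronoun but from outside its binding domain, and is not c-commanded by it → coindexation permitted.
*the lawyers₂* c-commands the pronoun but from outside its binding domain, and is not c-commanded by it → coindexation permitted.
*the jurors₃* c-commands the pronoun within its binding domain → coindexation would violate Principle B.
*the surgeons₄*: the pronoun c-commands this R-expression → coindexation would violate Principle C on *the surgeons₄*.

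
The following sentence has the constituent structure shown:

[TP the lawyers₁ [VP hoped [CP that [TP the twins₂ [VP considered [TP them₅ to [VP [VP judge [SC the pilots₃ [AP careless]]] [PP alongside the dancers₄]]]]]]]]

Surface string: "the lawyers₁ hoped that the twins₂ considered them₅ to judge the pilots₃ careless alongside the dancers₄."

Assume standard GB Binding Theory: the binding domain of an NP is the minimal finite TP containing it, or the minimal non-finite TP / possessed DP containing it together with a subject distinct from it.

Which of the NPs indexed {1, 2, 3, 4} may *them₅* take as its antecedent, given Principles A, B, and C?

*them* is a pronoun, so Principle B applies: it must be free in its binding domain.
Binding domain of *them₅*: the embedded TP, whose subject is the twins₂.
*the lawyers₁* c-commands the pronoun but from outside its binding domain, and is not c-commanded by it → coindexation permitted.
*the twins₂* c-commands the pronoun within its binding domain → coindexation would violate Principle B.
*the pilots₃*: the pronoun c-commands this R-expression → coindexation would violate Principle C on *the pilots₃*.
*the dancers₄*: the pronoun c-commands this R-expression → coindexation would violate Principle C on *the dancers₄*.

{1}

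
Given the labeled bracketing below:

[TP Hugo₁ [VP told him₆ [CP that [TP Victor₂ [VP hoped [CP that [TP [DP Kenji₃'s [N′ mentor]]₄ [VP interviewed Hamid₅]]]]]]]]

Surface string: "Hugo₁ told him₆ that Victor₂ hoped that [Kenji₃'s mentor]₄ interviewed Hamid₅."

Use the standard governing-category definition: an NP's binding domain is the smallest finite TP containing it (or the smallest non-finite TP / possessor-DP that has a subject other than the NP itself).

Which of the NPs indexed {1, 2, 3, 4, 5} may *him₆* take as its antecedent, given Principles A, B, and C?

none

*him* is a pronoun, so Principle B applies: it must be free in its binding domain.
Binding domain of *him₆*: the matrix TP, whose subject is Hugo₁.
*Hugo₁* c-commands the pronoun within its binding domain → coindexation would violate Principle B.
*Victor₂*: the pronoun c-commands this R-expression → coindexation would violate Principle C on *Victor₂*.
*Kenji₃*: the pronoun c-commands this R-expression → coindexation would violate Principle C on *Kenji₃*.
*[Kenji₃'s mentor]₄*: the pronoun c-commands this R-expression → coindexation would violate Principle C on *[Kenji₃'s mentor]₄*.
*Hamid₅*: the pronoun c-commands this R-expression → coindexation would violate Principle C on *Hamid₅*.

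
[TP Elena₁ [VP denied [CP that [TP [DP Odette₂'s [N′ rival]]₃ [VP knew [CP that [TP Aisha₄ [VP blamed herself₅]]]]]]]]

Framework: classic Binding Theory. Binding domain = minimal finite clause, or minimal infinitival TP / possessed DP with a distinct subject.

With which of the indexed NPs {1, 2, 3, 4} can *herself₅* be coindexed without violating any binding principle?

*herself* is an anaphor, so Principle A applies: it must be bound in its binding domain.
Binding domain of *herself₅*: the embedded TP, whose subject is Aisha₄.
*Elena₁* c-commands the anaphor but is outside its binding domain → cannot satisfy Principle A.
*Odette₂* does not c-command the anaphor → cannot bind it.
*[Odette₂'s rival]₃* c-commands the anaphor but is outside its binding domain → cannot satisfy Principle A.
*Aisha₄* c-commands the anaphor within its binding domain → licit binder.

{4}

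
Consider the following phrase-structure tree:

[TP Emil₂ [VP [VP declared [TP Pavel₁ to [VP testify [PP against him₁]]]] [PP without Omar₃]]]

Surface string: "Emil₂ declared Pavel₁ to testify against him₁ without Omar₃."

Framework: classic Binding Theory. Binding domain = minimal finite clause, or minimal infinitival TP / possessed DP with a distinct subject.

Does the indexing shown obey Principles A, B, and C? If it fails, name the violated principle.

The two coindexed NPs are *Pavel₁* and *him₁*.
*him₁* is a pronoun. Its binding domain is the embedded TP, whose subject is Pavel₁.
*Pavel₁* c-commands it within that domain and carries the same index.
The pronoun is locally bound → Principle B violation.

Principle B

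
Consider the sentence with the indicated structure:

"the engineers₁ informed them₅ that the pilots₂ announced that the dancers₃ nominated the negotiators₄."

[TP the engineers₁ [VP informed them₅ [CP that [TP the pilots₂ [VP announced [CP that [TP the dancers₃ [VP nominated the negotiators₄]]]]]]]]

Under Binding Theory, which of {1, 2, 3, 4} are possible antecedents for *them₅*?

*them* is a pronoun, so Principle B applies: it must be free in its binding domain.
Binding domain of *them₅*: the matrix TP, whose subject is the engineers₁.
*the engineers₁* c-commands the pronoun within its binding domain → coindexation would violate Principle B.
*the pilots₂*: the pronoun c-commands this R-expression → coindexation would violate Principle C on *the pilots₂*.
*the dancers₃*: the pronoun c-commands this R-expression → coindexation would violate Principle C on *the dancers₃*.
*the negotiators₄*: the pronoun c-commands this R-expression → coindexation would violate Principle C on *the negotiators₄*.

none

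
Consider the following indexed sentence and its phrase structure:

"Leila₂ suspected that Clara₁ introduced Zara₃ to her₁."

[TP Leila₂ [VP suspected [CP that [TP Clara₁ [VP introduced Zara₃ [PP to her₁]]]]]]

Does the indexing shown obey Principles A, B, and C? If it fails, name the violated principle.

Principle B

The two coindexed NPs are *Clara₁* and *her₁*.
*her₁* is a pronoun. Its binding domain is the embedded TP, whose subject is Clara₁.
*Clara₁* c-commands it within that domain and carries the same index.
The pronoun is locally bound → Principle B violation.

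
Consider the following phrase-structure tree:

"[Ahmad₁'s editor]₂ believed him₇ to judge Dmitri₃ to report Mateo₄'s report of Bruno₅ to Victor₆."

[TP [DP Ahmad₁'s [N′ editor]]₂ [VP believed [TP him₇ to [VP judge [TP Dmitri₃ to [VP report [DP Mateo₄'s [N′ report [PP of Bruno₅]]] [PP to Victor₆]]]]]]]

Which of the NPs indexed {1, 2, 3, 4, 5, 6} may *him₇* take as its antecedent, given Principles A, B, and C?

{1}

*him* is a pronoun, so Principle B applies: it must be free in its binding domain.
Binding domain of *him₇*: the matrix TP, whose subject is [Ahmad₁'s editor]₂.
*Ahmad₁* and the pronoun do not c-command one another → neither Principle B nor Principle C is at stake; coindexation permitted.
*[Ahmad₁'s editor]₂* c-commands the pronoun within its binding domain → coindexation would violate Principle B.
*Dmitri₃*: the pronoun c-commands this R-expression → coindexation would violate Principle C on *Dmitri₃*.
*Mateo₄*: the pronoun c-commands this R-expression → coindexation would violate Principle C on *Mateo₄*.
*Bruno₅*: the pronoun c-commands this R-expression → coindexation would violate Principle C on *Bruno₅*.
*Victor₆*: the pronoun c-commands this R-expression → coindexation would violate Principle C on *Victor₆*.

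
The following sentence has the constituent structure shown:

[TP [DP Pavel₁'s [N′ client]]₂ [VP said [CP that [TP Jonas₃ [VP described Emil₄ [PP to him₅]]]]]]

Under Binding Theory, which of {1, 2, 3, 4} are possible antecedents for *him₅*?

{1, 2}

*him* is a pronoun, so Principle B applies: it must be free in its binding domain.
Binding domain of *him₅*: the embedded TP, whose subject is Jonas₃.
*Pavel₁* and the pronoun do not c-command one another → neither Principle B nor Principle C is at stake; coindexation permitted.
*[Pavel₁'s client]₂* c-commands the pronoun but from outside its binding domain, and is not c-commanded by it → coindexation permitted.
*Jonas₃* c-commands the pronoun within its binding domain → coindexation would violate Principle B.
*Emil₄* c-commands the pronoun within its binding domain → coindexation would violate Principle B.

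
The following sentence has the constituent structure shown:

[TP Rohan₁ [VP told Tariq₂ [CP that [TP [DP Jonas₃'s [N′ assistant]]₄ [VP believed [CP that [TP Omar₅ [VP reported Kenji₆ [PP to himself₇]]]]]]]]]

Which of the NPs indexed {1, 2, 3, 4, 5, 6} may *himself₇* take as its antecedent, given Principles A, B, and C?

*himself* is an anaphor, so Principle A applies: it must be bound in its binding domain.
Binding domain of *himself₇*: the embedded TP, whose subject is Omar₅.
*Rohan₁* c-commands the anaphor but is outside its binding domain → cannot satisfy Principle A.
*Tariq₂* c-commands the anaphor but is outside its binding domain → cannot satisfy Principle A.
*Jonas₃* does not c-command the anaphor → cannot bind it.
*[Jonas₃'s assistant]₄* c-commands the anaphor but is outside its binding domain → cannot satisfy Principle A.
*Omar₅* c-commands the anaphor within its binding domain → licit binder.
*Kenji₆* c-commands the anaphor within its binding domain → licit binder.

{5, 6}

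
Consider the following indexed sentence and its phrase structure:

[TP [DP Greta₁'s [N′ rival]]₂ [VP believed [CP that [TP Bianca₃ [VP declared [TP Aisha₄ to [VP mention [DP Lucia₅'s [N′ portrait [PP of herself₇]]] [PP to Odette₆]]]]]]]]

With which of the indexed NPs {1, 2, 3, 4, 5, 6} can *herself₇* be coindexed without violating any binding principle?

{5}

*herself* is an anaphor, so Principle A applies: it must be bound in its binding domain.
Binding domain of *herself₇*: the possessed DP, whose subject is Lucia₅.
*Greta₁* does not c-command the anaphor → cannot bind it.
*[Greta₁'s rival]₂* c-commands the anaphor but is outside its binding domain → cannot satisfy Principle A.
*Bianca₃* c-commands the anaphor but is outside its binding domain → cannot satisfy Principle A.
*Aisha₄* c-commands the anaphor but is outside its binding domain → cannot satisfy Principle A.
*Lucia₅* c-commands the anaphor within its binding domain → licit binder.
*Odette₆* does not c-command the anaphor → cannot bind it.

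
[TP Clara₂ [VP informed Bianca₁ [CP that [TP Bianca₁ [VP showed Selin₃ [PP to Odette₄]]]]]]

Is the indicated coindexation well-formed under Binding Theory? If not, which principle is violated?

Principle C

The two coindexed NPs are *Bianca₁* (the higher occurrence) and *Bianca₁* (the lower occurrence).
*Bianca₁* (the lower occurrence) is an R-expression. Principle C requires it to be free everywhere.
*Bianca₁* (the higher occurrence) c-commands it and carries the same index.
The R-expression is bound → Principle C violation.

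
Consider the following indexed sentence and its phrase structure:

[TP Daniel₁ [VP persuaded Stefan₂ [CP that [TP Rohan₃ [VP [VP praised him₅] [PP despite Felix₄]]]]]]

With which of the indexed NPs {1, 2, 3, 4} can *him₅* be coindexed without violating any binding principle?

*him* is a pronoun, so Principle B applies: it must be free in its binding domain.
Binding domain of *him₅*: the embedded TP, whose subject is Rohan₃.
*Daniel₁* c-commands the pronoun but from outside its binding domain, and is not c-commanded by it → coindexation permitted.
*Stefan₂* c-commands the pronoun but from outside its binding domain, and is not c-commanded by it → coindexation permitted.
*Rohan₃* c-commands the pronoun within its binding domain → coindexation would violate Principle B.
*Felix₄* and the pronoun do not c-command one another → neither Principle B nor Principle C is at stake; coindexation permitted.

{1, 2, 4}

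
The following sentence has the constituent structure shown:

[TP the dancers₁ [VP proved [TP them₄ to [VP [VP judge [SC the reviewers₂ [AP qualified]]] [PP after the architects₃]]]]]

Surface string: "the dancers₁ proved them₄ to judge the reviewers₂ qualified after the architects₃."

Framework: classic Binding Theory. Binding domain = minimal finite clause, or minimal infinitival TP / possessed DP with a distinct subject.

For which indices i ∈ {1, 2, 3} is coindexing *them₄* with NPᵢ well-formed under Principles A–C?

*them* is a pronoun, so Principle B applies: it must be free in its binding domain.
Binding domain of *them₄*: the matrix TP, whose subject is the dancers₁.
*the dancers₁* c-commands the pronoun within its binding domain → coindexation would violate Principle B.
*the reviewers₂*: the pronoun c-commands this R-expression → coindexation would violate Principle C on *the reviewers₂*.
*the architects₃*: the pronoun c-commands this R-expression → coindexation would violate Principle C on *the architects₃*.

none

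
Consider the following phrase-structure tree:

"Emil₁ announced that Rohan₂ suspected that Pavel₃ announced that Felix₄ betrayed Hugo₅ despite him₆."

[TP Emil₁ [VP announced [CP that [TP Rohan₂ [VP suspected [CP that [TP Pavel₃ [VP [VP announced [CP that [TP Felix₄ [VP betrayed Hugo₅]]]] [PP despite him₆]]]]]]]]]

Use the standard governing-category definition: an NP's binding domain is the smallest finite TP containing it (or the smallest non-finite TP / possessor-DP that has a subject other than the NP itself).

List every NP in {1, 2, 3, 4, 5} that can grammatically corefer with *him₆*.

{1, 2, 4, 5}

*him* is a pronoun, so Principle B applies: it must be free in its binding domain.
Binding domain of *him₆*: the embedded TP, whose subject is Pavel₃.
*Emil₁* c-commands the pronoun but from outside its binding domain, and is not c-commanded by it → coindexation permitted.
*Rohan₂* c-commands the pronoun but from outside its binding domain, and is not c-commanded by it → coindexation permitted.
*Pavel₃* c-commands the pronoun within its binding domain → coindexation would violate Principle B.
*Felix₄* and the pronoun do not c-command one another → neither Principle B nor Principle C is at stake; coindexation permitted.
*Hugo₅* and the pronoun do not c-command one another → neither Principle B nor Principle C is at stake; coindexation permitted.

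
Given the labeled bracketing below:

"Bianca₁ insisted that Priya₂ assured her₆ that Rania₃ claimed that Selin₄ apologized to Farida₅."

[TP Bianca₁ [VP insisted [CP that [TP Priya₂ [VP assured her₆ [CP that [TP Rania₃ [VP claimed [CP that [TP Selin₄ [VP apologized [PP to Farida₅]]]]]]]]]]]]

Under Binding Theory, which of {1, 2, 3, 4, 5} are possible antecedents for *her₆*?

*her* is a pronoun, so Principle B applies: it must be free in its binding domain.
Binding domain of *her₆*: the embedded TP, whose subject is Priya₂.
*Bianca₁* c-commands the pronoun but from outside its binding domain, and is not c-commanded by it → coindexation permitted.
*Priya₂* c-commands the pronoun within its binding domain → coindexation would violate Principle B.
*Rania₃*: the pronoun c-commands this R-expression → coindexation would violate Principle C on *Rania₃*.
*Selin₄*: the pronoun c-commands this R-expression → coindexation would violate Principle C on *Selin₄*.
*Farida₅*: the pronoun c-commands this R-expression → coindexation would violate Principle C on *Farida₅*.

{1}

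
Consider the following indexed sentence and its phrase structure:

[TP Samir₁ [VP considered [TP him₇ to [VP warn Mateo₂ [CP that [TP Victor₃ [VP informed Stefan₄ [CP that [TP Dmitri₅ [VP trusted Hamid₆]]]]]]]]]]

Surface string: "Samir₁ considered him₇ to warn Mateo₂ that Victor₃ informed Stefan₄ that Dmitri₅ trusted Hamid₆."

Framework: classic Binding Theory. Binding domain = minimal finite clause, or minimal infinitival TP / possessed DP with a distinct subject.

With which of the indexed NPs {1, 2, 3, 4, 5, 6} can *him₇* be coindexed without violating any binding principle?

none

*him* is a pronoun, so Principle B applies: it must be free in its binding domain.
Binding domain of *him₇*: the matrix TP, whose subject is Samir₁.
*Samir₁* c-commands the pronoun within its binding domain → coindexation would violate Principle B.
*Mateo₂*: the pronoun c-commands this R-expression → coindexation would violate Principle C on *Mateo₂*.
*Victor₃*: the pronoun c-commands this R-expression → coindexation would violate Principle C on *Victor₃*.
*Stefan₄*: the pronoun c-commands this R-expression → coindexation would violate Principle C on *Stefan₄*.
*Dmitri₅*: the pronoun c-commands this R-expression → coindexation would violate Principle C on *Dmitri₅*.
*Hamid₆*: the pronoun c-commands this R-expression → coindexation would violate Principle C on *Hamid₆*.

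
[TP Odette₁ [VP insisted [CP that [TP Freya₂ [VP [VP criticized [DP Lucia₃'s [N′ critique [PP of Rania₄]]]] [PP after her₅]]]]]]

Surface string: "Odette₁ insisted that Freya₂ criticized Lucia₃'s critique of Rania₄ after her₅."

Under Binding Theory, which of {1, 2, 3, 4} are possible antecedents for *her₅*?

{1, 3, 4}

*her* is a pronoun, so Principle B applies: it must be free in its binding domain.
Binding domain of *her₅*: the embedded TP, whose subject is Freya₂.
*Odette₁* c-commands the pronoun but from outside its binding domain, and is not c-commanded by it → coindexation permitted.
*Freya₂* c-commands the pronoun within its binding domain → coindexation would violate Principle B.
*Lucia₃* and the pronoun do not c-command one another → neither Principle B nor Principle C is at stake; coindexation permitted.
*Rania₄* and the pronoun do not c-command one another → neither Principle B nor Principle C is at stake; coindexation permitted.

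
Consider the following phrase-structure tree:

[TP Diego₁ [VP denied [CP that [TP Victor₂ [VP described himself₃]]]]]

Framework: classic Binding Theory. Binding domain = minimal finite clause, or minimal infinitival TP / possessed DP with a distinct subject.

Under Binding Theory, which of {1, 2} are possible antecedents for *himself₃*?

*himself* is an anaphor, so Principle A applies: it must be bound in its binding domain.
Binding domain of *himself₃*: the embedded TP, whose subject is Victor₂.
*Diego₁* c-commands the anaphor but is outside its binding domain → cannot satisfy Principle A.
*Victor₂* c-commands the anaphor within its binding domain → licit binder.

{2}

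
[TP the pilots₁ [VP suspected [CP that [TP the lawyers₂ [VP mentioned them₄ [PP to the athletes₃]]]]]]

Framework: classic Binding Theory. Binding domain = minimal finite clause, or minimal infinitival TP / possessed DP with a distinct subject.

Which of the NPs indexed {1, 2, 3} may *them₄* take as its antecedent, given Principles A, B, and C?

*them* is a pronoun, so Principle B applies: it must be free in its binding domain.
Binding domain of *them₄*: the embedded TP, whose subject is the lawyers₂.
*the pilots₁* c-commands the pronoun but from outside its binding domain, and is not c-commanded by it → coindexation permitted.
*the lawyers₂* c-commands the pronoun within its binding domain → coindexation would violate Principle B.
*the athletes₃*: the pronoun c-commands this R-expression → coindexation would violate Principle C on *the athletes₃*.

{1}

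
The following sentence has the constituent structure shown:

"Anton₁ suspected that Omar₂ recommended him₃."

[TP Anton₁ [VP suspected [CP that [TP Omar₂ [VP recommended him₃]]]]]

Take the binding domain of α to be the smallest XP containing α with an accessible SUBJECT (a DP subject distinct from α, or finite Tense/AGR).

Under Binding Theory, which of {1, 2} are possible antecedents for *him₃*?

*him* is a pronoun, so Principle B applies: it must be free in its binding domain.
Binding domain of *him₃*: the embedded TP, whose subject is Omar₂.
*Anton₁* c-commands the pronoun but from outside its binding domain, and is not c-commanded by it → coindexation permitted.
*Omar₂* c-commands the pronoun within its binding domain → coindexation would violate Principle B.

{1}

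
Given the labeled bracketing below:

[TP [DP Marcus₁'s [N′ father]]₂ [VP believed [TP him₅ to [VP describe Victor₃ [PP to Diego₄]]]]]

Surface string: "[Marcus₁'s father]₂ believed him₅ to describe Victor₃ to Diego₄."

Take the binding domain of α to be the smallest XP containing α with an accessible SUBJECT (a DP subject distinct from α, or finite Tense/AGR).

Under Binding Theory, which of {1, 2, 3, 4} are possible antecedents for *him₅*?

*him* is a pronoun, so Principle B applies: it must be free in its binding domain.
Binding domain of *him₅*: the matrix TP, whose subject is [Marcus₁'s father]₂.
*Marcus₁* and the pronoun do not c-command one another → neither Principle B nor Principle C is at stake; coindexation permitted.
*[Marcus₁'s father]₂* c-commands the pronoun within its binding domain → coindexation would violate Principle B.
*Victor₃*: the pronoun c-commands this R-expression → coindexation would violate Principle C on *Victor₃*.
*Diego₄*: the pronoun c-commands this R-expression → coindexation would violate Principle C on *Diego₄*.

{1}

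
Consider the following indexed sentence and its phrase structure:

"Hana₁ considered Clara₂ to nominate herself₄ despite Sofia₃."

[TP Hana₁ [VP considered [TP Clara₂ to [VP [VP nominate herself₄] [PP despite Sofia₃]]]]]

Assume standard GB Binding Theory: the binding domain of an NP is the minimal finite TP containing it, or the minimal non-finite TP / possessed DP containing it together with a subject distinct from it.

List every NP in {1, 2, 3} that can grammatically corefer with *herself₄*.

*herself* is an anaphor, so Principle A applies: it must be bound in its binding domain.
Binding domain of *herself₄*: the embedded TP, whose subject is Clara₂.
*Hana₁* c-commands the anaphor but is outside its binding domain → cannot satisfy Principle A.
*Clara₂* c-commands the anaphor within its binding domain → licit binder.
*Sofia₃* does not c-command the anaphor → cannot bind it.

{2}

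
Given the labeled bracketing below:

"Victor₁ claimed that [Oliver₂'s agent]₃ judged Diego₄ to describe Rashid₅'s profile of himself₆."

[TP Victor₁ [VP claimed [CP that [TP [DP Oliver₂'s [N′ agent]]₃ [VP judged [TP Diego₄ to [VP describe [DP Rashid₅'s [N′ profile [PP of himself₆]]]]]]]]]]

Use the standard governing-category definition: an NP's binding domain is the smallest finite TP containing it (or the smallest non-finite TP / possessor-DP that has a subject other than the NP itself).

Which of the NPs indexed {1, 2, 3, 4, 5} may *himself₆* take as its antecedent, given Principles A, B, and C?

*himself* is an anaphor, so Principle A applies: it must be bound in its binding domain.
Binding domain of *himself₆*: the possessed DP, whose subject is Rashid₅.
*Victor₁* c-commands the anaphor but is outside its binding domain → cannot satisfy Principle A.
*Oliver₂* does not c-command the anaphor → cannot bind it.
*[Oliver₂'s agent]₃* c-commands the anaphor but is outside its binding domain → cannot satisfy Principle A.
*Diego₄* c-commands the anaphor but is outside its binding domain → cannot satisfy Principle A.
*Rashid₅* c-commands the anaphor within its binding domain → licit binder.

{5}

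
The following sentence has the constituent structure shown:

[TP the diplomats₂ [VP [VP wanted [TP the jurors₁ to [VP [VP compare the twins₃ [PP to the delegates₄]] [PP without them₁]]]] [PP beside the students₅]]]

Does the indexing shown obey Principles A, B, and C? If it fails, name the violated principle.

Principle B

The two coindexed NPs are *the jurors₁* and *them₁*.
*them₁* is a pronoun. Its binding domain is the embedded TP, whose subject is the jurors₁.
*the jurors₁* c-commands it within that domain and carries the same index.
The pronoun is locally bound → Principle B violation.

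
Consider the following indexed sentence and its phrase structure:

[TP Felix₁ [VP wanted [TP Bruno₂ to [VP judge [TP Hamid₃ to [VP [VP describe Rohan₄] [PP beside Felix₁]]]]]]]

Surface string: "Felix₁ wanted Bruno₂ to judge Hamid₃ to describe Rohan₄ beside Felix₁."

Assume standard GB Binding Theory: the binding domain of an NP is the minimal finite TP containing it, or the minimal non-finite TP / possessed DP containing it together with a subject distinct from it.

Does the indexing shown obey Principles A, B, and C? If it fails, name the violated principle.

The two coindexed NPs are *Felix₁* (the higher occurrence) and *Felix₁* (the lower occurrence).
*Felix₁* (the lower occurrence) is an R-expression. Principle C requires it to be free everywhere.
*Felix₁* (the higher occurrence) c-commands it and carries the same index.
The R-expression is bound → Principle C violation.

Principle C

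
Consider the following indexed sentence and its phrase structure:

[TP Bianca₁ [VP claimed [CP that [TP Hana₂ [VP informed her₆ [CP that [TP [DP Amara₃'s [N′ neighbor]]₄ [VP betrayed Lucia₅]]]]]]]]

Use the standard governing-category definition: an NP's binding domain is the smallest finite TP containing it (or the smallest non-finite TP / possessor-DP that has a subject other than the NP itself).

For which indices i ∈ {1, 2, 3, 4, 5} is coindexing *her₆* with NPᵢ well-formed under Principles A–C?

{1}

*her* is a pronoun, so Principle B applies: it must be free in its binding domain.
Binding domain of *her₆*: the embedded TP, whose subject is Hana₂.
*Bianca₁* c-commands the pronoun but from outside its binding domain, and is not c-commanded by it → coindexation permitted.
*Hana₂* c-commands the pronoun within its binding domain → coindexation would violate Principle B.
*Amara₃*: the pronoun c-commands this R-expression → coindexation would violate Principle C on *Amara₃*.
*[Amara₃'s neighbor]₄*: the pronoun c-commands this R-expression → coindexation would violate Principle C on *[Amara₃'s neighbor]₄*.
*Lucia₅*: the pronoun c-commands this R-expression → coindexation would violate Principle C on *Lucia₅*.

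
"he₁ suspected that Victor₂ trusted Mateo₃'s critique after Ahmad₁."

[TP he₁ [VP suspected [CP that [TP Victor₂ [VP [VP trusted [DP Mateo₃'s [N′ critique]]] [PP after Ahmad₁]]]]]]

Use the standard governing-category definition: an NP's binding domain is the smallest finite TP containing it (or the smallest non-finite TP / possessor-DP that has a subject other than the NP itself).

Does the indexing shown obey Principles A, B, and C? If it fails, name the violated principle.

Principle C

The two coindexed NPs are *he₁* and *Ahmad₁*.
*Ahmad₁* is an R-expression. Principle C requires it to be free everywhere.
*he₁* c-commands it and carries the same index.
The R-expression is bound → Principle C violation.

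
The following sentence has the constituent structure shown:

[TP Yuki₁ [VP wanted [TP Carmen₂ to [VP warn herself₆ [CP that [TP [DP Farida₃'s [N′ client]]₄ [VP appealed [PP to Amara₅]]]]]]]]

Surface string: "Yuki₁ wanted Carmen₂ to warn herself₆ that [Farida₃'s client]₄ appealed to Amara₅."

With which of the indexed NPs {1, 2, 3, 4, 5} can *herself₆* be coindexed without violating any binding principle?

{2}

*herself* is an anaphor, so Principle A applies: it must be bound in its binding domain.
Binding domain of *herself₆*: the embedded TP, whose subject is Carmen₂.
*Yuki₁* c-commands the anaphor but is outside its binding domain → cannot satisfy Principle A.
*Carmen₂* c-commands the anaphor within its binding domain → licit binder.
*Farida₃* does not c-command the anaphor → cannot bind it.
*[Farida₃'s client]₄* does not c-command the anaphor → cannot bind it.
*Amara₅* does not c-command the anaphor → cannot bind it.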